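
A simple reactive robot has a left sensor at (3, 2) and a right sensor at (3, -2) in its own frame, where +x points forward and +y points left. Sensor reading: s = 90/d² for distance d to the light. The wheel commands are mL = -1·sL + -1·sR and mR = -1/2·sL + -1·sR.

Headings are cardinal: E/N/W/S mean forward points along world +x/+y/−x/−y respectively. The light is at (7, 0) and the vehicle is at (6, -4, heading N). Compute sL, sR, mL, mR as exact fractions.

9 45 -54 -99/2

left sensor world pos  = (4, -1); dL² = 10
right sensor world pos = (8, -1); dR² = 2
sL = 90/10 = 9
sR = 90/2 = 45
mL = -1·sL + -1·sR = -54
mR = -1/2·sL + -1·sR = -99/2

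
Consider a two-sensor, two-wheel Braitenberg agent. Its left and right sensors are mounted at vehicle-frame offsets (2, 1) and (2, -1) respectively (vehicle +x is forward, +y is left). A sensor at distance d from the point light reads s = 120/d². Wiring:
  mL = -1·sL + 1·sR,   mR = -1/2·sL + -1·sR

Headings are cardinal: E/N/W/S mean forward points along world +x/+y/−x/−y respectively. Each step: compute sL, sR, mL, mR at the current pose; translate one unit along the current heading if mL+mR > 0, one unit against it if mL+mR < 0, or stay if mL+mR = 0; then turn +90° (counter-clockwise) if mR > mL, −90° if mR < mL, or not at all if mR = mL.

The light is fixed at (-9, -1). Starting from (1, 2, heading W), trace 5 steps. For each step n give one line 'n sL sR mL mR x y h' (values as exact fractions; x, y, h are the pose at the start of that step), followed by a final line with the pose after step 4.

0 30/17 3/2 -9/34 -81/34 1 2 W
1 24/25 120/169 -1056/4225 -5028/4225 2 2 N
2 60/89 12/17 48/1513 -1578/1513 2 1 E
3 120/121 40/27 1600/3267 -6460/3267 1 1 S
4 30/17 3/2 -9/34 -81/34 1 2 W
final 2 2 N

n=0: pose=(1,2,W); sL=30/17, sR=3/2; mL=-9/34, mR=-81/34; mL+mR=-45/17 → advance -1; mR−mL=-36/17 → turn -1·90°
n=1: pose=(2,2,N); sL=24/25, sR=120/169; mL=-1056/4225, mR=-5028/4225; mL+mR=-36/25 → advance -1; mR−mL=-3972/4225 → turn -1·90°
n=2: pose=(2,1,E); sL=60/89, sR=12/17; mL=48/1513, mR=-1578/1513; mL+mR=-90/89 → advance -1; mR−mL=-1626/1513 → turn -1·90°
n=3: pose=(1,1,S); sL=120/121, sR=40/27; mL=1600/3267, mR=-6460/3267; mL+mR=-180/121 → advance -1; mR−mL=-8060/3267 → turn -1·90°
n=4: pose=(1,2,W); sL=30/17, sR=3/2; mL=-9/34, mR=-81/34; mL+mR=-45/17 → advance -1; mR−mL=-36/17 → turn -1·90°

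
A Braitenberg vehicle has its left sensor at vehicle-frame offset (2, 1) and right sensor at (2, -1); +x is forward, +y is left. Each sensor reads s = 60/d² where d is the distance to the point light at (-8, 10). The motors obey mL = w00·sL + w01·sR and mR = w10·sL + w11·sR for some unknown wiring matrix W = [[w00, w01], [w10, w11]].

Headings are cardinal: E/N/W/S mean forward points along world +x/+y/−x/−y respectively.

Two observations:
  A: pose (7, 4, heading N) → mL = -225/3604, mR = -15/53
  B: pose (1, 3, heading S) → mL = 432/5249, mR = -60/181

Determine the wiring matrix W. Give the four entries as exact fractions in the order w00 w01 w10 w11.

-1 1 -1 0

obs A: pose=(7,4,N) → sL=15/53, sR=15/68, mL=-225/3604, mR=-15/53
obs B: pose=(1,3,S) → sL=60/181, sR=12/29, mL=432/5249, mR=-60/181
sensor matrix S = [[15/53, 15/68], [60/181, 12/29]]; det S = 208035/4729349
solve [mL_A; mL_B] = S·[w00; w01] and [mR_A; mR_B] = S·[w10; w11]:
  w00 = -1, w01 = 1, w10 = -1, w11 = 0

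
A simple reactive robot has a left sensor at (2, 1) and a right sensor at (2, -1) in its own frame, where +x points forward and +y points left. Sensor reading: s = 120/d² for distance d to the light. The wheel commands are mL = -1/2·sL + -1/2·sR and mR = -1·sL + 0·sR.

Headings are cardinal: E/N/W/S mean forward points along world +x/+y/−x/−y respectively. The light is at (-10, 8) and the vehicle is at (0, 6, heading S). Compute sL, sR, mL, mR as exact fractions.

120/137 120/97 -14040/13289 -120/137

left sensor world pos  = (1, 4); dL² = 137
right sensor world pos = (-1, 4); dR² = 97
sL = 120/137 = 120/137
sR = 120/97 = 120/97
mL = -1/2·sL + -1/2·sR = -14040/13289
mR = -1·sL + 0·sR = -120/137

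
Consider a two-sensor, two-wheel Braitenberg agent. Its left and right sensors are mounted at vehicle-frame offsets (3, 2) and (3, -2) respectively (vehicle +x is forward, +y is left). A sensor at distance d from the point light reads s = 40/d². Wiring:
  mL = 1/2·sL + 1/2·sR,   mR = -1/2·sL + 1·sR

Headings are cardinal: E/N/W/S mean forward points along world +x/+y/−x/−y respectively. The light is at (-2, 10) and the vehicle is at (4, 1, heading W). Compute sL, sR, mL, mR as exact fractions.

4/13 20/29 188/377 202/377

left sensor world pos  = (1, -1); dL² = 130
right sensor world pos = (1, 3); dR² = 58
sL = 40/130 = 4/13
sR = 40/58 = 20/29
mL = 1/2·sL + 1/2·sR = 188/377
mR = -1/2·sL + 1·sR = 202/377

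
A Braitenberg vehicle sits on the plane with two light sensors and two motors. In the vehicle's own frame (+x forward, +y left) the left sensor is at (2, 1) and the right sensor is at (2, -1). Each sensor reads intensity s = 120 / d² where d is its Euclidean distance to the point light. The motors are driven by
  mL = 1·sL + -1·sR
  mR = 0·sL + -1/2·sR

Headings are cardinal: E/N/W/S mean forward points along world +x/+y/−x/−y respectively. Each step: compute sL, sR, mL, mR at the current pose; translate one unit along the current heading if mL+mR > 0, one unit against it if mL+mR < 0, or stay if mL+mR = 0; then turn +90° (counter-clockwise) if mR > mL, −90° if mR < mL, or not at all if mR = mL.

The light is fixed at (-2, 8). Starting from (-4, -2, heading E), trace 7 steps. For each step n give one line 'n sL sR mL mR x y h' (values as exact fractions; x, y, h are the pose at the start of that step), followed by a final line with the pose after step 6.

0 40/27 120/121 1600/3267 -60/121 -4 -2 E
1 30/37 3/4 9/148 -3/8 -5 -2 S
2 24/25 120/89 -864/2225 -60/89 -5 -1 W
3 60/29 12/5 -48/145 -6/5 -4 -1 N
4 40/27 120/121 1600/3267 -60/121 -4 -2 E
5 30/37 3/4 9/148 -3/8 -5 -2 S
6 24/25 120/89 -864/2225 -60/89 -5 -1 W
final -4 -1 N

n=0: pose=(-4,-2,E); sL=40/27, sR=120/121; mL=1600/3267, mR=-60/121; mL+mR=-20/3267 → advance -1; mR−mL=-3220/3267 → turn -1·90°
n=1: pose=(-5,-2,S); sL=30/37, sR=3/4; mL=9/148, mR=-3/8; mL+mR=-93/296 → advance -1; mR−mL=-129/296 → turn -1·90°
n=2: pose=(-5,-1,W); sL=24/25, sR=120/89; mL=-864/2225, mR=-60/89; mL+mR=-2364/2225 → advance -1; mR−mL=-636/2225 → turn -1·90°
n=3: pose=(-4,-1,N); sL=60/29, sR=12/5; mL=-48/145, mR=-6/5; mL+mR=-222/145 → advance -1; mR−mL=-126/145 → turn -1·90°
n=4: pose=(-4,-2,E); sL=40/27, sR=120/121; mL=1600/3267, mR=-60/121; mL+mR=-20/3267 → advance -1; mR−mL=-3220/3267 → turn -1·90°
n=5: pose=(-5,-2,S); sL=30/37, sR=3/4; mL=9/148, mR=-3/8; mL+mR=-93/296 → advance -1; mR−mL=-129/296 → turn -1·90°
n=6: pose=(-5,-1,W); sL=24/25, sR=120/89; mL=-864/2225, mR=-60/89; mL+mR=-2364/2225 → advance -1; mR−mL=-636/2225 → turn -1·90°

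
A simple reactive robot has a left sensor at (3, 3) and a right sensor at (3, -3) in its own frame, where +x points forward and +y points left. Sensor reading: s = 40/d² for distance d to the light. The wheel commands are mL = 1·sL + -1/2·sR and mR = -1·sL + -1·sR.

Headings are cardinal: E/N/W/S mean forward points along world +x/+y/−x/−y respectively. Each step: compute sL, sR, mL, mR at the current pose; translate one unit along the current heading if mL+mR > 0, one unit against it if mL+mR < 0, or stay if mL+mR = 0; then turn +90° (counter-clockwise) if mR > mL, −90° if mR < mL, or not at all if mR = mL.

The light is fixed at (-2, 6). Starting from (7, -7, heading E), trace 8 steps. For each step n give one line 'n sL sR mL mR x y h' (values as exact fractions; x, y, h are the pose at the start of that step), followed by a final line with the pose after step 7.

0 10/61 1/10 139/1220 -161/610 7 -7 E
1 40/377 40/281 3700/105937 -26320/105937 6 -7 S
2 4/25 20/53 -38/1325 -712/1325 6 -6 W
3 40/117 8/45 148/585 -304/585 7 -6 N
4 10/61 1/10 139/1220 -161/610 7 -7 E
5 40/377 40/281 3700/105937 -26320/105937 6 -7 S
6 4/25 20/53 -38/1325 -712/1325 6 -6 W
7 40/117 8/45 148/585 -304/585 7 -6 N
final 7 -7 E

n=0: pose=(7,-7,E); sL=10/61, sR=1/10; mL=139/1220, mR=-161/610; mL+mR=-3/20 → advance -1; mR−mL=-461/1220 → turn -1·90°
n=1: pose=(6,-7,S); sL=40/377, sR=40/281; mL=3700/105937, mR=-26320/105937; mL+mR=-60/281 → advance -1; mR−mL=-30020/105937 → turn -1·90°
n=2: pose=(6,-6,W); sL=4/25, sR=20/53; mL=-38/1325, mR=-712/1325; mL+mR=-30/53 → advance -1; mR−mL=-674/1325 → turn -1·90°
n=3: pose=(7,-6,N); sL=40/117, sR=8/45; mL=148/585, mR=-304/585; mL+mR=-4/15 → advance -1; mR−mL=-452/585 → turn -1·90°
n=4: pose=(7,-7,E); sL=10/61, sR=1/10; mL=139/1220, mR=-161/610; mL+mR=-3/20 → advance -1; mR−mL=-461/1220 → turn -1·90°
n=5: pose=(6,-7,S); sL=40/377, sR=40/281; mL=3700/105937, mR=-26320/105937; mL+mR=-60/281 → advance -1; mR−mL=-30020/105937 → turn -1·90°
n=6: pose=(6,-6,W); sL=4/25, sR=20/53; mL=-38/1325, mR=-712/1325; mL+mR=-30/53 → advance -1; mR−mL=-674/1325 → turn -1·90°
n=7: pose=(7,-6,N); sL=40/117, sR=8/45; mL=148/585, mR=-304/585; mL+mR=-4/15 → advance -1; mR−mL=-452/585 → turn -1·90°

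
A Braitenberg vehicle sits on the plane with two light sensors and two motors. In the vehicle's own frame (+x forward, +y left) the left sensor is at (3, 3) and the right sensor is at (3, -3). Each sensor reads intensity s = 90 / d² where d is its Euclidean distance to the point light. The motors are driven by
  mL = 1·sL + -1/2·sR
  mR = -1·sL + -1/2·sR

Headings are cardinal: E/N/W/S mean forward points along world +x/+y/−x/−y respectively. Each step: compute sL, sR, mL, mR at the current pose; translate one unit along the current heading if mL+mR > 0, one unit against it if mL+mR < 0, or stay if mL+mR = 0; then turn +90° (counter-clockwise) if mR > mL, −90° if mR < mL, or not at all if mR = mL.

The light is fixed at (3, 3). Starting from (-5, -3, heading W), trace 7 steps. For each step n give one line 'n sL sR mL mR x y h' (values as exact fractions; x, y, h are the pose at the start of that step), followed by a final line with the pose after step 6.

0 45/101 9/13 261/2626 -2079/2626 -5 -3 W
1 90/109 18/5 -531/545 -1431/545 -4 -3 N
2 45/16 45/58 1125/464 -1485/464 -4 -4 E
3 18/25 90/221 2853/5525 -5103/5525 -5 -4 S
4 45/101 9/13 261/2626 -2079/2626 -5 -3 W
5 90/109 18/5 -531/545 -1431/545 -4 -3 N
6 45/16 45/58 1125/464 -1485/464 -4 -4 E
final -5 -4 S

n=0: pose=(-5,-3,W); sL=45/101, sR=9/13; mL=261/2626, mR=-2079/2626; mL+mR=-9/13 → advance -1; mR−mL=-90/101 → turn -1·90°
n=1: pose=(-4,-3,N); sL=90/109, sR=18/5; mL=-531/545, mR=-1431/545; mL+mR=-18/5 → advance -1; mR−mL=-180/109 → turn -1·90°
n=2: pose=(-4,-4,E); sL=45/16, sR=45/58; mL=1125/464, mR=-1485/464; mL+mR=-45/58 → advance -1; mR−mL=-45/8 → turn -1·90°
n=3: pose=(-5,-4,S); sL=18/25, sR=90/221; mL=2853/5525, mR=-5103/5525; mL+mR=-90/221 → advance -1; mR−mL=-36/25 → turn -1·90°
n=4: pose=(-5,-3,W); sL=45/101, sR=9/13; mL=261/2626, mR=-2079/2626; mL+mR=-9/13 → advance -1; mR−mL=-90/101 → turn -1·90°
n=5: pose=(-4,-3,N); sL=90/109, sR=18/5; mL=-531/545, mR=-1431/545; mL+mR=-18/5 → advance -1; mR−mL=-180/109 → turn -1·90°
n=6: pose=(-4,-4,E); sL=45/16, sR=45/58; mL=1125/464, mR=-1485/464; mL+mR=-45/58 → advance -1; mR−mL=-45/8 → turn -1·90°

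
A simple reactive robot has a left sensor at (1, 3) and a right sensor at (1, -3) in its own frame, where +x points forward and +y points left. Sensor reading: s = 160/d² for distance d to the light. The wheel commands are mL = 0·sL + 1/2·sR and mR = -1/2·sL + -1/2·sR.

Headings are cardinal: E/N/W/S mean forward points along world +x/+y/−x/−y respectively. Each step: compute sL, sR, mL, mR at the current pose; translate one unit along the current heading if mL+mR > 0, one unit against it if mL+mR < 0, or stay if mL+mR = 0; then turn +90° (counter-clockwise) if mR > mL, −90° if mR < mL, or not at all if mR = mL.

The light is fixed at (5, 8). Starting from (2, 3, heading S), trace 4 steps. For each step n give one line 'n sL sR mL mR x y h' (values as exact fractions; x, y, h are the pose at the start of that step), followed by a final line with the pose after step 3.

n=0: pose=(2,3,S); sL=40/9, sR=20/9; mL=10/9, mR=-10/3; mL+mR=-20/9 → advance -1; mR−mL=-40/9 → turn -1·90°
n=1: pose=(2,4,W); sL=32/13, sR=160/17; mL=80/17, mR=-1312/221; mL+mR=-16/13 → advance -1; mR−mL=-2352/221 → turn -1·90°
n=2: pose=(3,4,N); sL=80/17, sR=16; mL=8, mR=-176/17; mL+mR=-40/17 → advance -1; mR−mL=-312/17 → turn -1·90°
n=3: pose=(3,3,E); sL=32, sR=32/13; mL=16/13, mR=-224/13; mL+mR=-16 → advance -1; mR−mL=-240/13 → turn -1·90°

0 40/9 20/9 10/9 -10/3 2 3 S
1 32/13 160/17 80/17 -1312/221 2 4 W
2 80/17 16 8 -176/17 3 4 N
3 32 32/13 16/13 -224/13 3 3 E
final 2 3 S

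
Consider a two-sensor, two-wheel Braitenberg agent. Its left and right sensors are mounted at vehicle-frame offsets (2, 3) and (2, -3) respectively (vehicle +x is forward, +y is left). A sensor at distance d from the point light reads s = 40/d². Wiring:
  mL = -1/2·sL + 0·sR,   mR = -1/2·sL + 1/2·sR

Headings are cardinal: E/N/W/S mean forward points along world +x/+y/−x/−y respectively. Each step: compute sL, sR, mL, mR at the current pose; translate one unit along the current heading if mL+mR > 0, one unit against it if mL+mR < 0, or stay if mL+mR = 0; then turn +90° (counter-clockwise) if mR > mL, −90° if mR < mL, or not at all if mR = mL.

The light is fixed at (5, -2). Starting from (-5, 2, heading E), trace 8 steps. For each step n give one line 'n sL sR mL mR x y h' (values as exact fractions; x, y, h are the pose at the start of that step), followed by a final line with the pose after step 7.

0 40/113 8/13 -20/113 192/1469 -5 2 E
1 5/29 2/5 -5/58 33/290 -6 2 N
2 40/173 40/233 -20/173 -1200/40309 -6 3 W
3 20/29 20/89 -10/29 -600/2581 -5 3 S
4 8/29 40/73 -4/29 288/2117 -5 4 E
5 2/13 5/16 -1/13 33/416 -6 4 N
6 8/37 40/269 -4/37 -336/9953 -6 5 W
7 20/37 20/97 -10/37 -600/3589 -5 5 S
final -5 6 E

n=0: pose=(-5,2,E); sL=40/113, sR=8/13; mL=-20/113, mR=192/1469; mL+mR=-68/1469 → advance -1; mR−mL=4/13 → turn +1·90°
n=1: pose=(-6,2,N); sL=5/29, sR=2/5; mL=-5/58, mR=33/290; mL+mR=4/145 → advance +1; mR−mL=1/5 → turn +1·90°
n=2: pose=(-6,3,W); sL=40/173, sR=40/233; mL=-20/173, mR=-1200/40309; mL+mR=-5860/40309 → advance -1; mR−mL=20/233 → turn +1·90°
n=3: pose=(-5,3,S); sL=20/29, sR=20/89; mL=-10/29, mR=-600/2581; mL+mR=-1490/2581 → advance -1; mR−mL=10/89 → turn +1·90°
n=4: pose=(-5,4,E); sL=8/29, sR=40/73; mL=-4/29, mR=288/2117; mL+mR=-4/2117 → advance -1; mR−mL=20/73 → turn +1·90°
n=5: pose=(-6,4,N); sL=2/13, sR=5/16; mL=-1/13, mR=33/416; mL+mR=1/416 → advance +1; mR−mL=5/32 → turn +1·90°
n=6: pose=(-6,5,W); sL=8/37, sR=40/269; mL=-4/37, mR=-336/9953; mL+mR=-1412/9953 → advance -1; mR−mL=20/269 → turn +1·90°
n=7: pose=(-5,5,S); sL=20/37, sR=20/97; mL=-10/37, mR=-600/3589; mL+mR=-1570/3589 → advance -1; mR−mL=10/97 → turn +1·90°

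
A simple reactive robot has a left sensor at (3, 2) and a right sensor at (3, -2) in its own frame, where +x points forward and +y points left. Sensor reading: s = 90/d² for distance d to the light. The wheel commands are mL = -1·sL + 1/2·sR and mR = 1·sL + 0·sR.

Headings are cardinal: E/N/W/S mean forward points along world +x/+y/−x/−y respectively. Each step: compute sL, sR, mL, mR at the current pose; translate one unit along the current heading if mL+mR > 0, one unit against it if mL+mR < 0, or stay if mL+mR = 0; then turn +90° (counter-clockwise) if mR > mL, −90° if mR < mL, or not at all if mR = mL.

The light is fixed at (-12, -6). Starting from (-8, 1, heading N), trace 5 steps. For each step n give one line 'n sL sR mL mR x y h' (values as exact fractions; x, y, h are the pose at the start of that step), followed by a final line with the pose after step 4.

n=0: pose=(-8,1,N); sL=45/52, sR=45/68; mL=-945/1768, mR=45/52; mL+mR=45/136 → advance +1; mR−mL=2475/1768 → turn +1·90°
n=1: pose=(-8,2,W); sL=90/37, sR=90/101; mL=-7425/3737, mR=90/37; mL+mR=45/101 → advance +1; mR−mL=16515/3737 → turn +1·90°
n=2: pose=(-9,2,S); sL=9/5, sR=45/13; mL=-9/130, mR=9/5; mL+mR=45/26 → advance +1; mR−mL=243/130 → turn +1·90°
n=3: pose=(-9,1,E); sL=10/13, sR=90/61; mL=-25/793, mR=10/13; mL+mR=45/61 → advance +1; mR−mL=635/793 → turn +1·90°
n=4: pose=(-8,1,N); sL=45/52, sR=45/68; mL=-945/1768, mR=45/52; mL+mR=45/136 → advance +1; mR−mL=2475/1768 → turn +1·90°

0 45/52 45/68 -945/1768 45/52 -8 1 N
1 90/37 90/101 -7425/3737 90/37 -8 2 W
2 9/5 45/13 -9/130 9/5 -9 2 S
3 10/13 90/61 -25/793 10/13 -9 1 E
4 45/52 45/68 -945/1768 45/52 -8 1 N
final -8 2 W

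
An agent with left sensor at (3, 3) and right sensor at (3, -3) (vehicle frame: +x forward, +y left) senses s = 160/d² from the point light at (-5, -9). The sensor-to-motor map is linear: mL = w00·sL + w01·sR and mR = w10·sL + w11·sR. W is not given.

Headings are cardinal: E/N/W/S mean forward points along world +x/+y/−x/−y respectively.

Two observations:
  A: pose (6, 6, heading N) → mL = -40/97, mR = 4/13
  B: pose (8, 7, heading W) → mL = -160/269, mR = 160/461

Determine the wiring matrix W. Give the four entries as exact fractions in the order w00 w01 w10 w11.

-1 0 0 1

obs A: pose=(6,6,N) → sL=40/97, sR=4/13, mL=-40/97, mR=4/13
obs B: pose=(8,7,W) → sL=160/269, sR=160/461, mL=-160/269, mR=160/461
sensor matrix S = [[40/97, 4/13], [160/269, 160/461]]; det S = -6238080/156375349
solve [mL_A; mL_B] = S·[w00; w01] and [mR_A; mR_B] = S·[w10; w11]:
  w00 = -1, w01 = 0, w10 = 0, w11 = 1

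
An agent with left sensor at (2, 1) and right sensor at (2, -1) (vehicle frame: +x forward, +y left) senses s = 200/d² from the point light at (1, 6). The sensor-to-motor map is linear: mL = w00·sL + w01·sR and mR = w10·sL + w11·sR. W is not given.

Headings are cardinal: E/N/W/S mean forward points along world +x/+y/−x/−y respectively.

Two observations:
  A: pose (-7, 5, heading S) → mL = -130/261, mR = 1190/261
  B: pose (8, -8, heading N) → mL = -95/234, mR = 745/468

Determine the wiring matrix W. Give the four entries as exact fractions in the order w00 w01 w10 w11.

1/2 -1 1 1/2

obs A: pose=(-7,5,S) → sL=100/29, sR=20/9, mL=-130/261, mR=1190/261
obs B: pose=(8,-8,N) → sL=10/9, sR=25/26, mL=-95/234, mR=745/468
sensor matrix S = [[100/29, 20/9], [10/9, 25/26]]; det S = 25850/30537
solve [mL_A; mL_B] = S·[w00; w01] and [mR_A; mR_B] = S·[w10; w11]:
  w00 = 1/2, w01 = -1, w10 = 1, w11 = 1/2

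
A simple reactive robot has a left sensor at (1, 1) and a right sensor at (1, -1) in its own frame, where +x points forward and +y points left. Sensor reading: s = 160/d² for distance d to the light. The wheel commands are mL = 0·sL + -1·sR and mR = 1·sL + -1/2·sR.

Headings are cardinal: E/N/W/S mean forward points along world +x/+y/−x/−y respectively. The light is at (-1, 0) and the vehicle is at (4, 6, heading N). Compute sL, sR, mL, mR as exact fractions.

left sensor world pos  = (3, 7); dL² = 65
right sensor world pos = (5, 7); dR² = 85
sL = 160/65 = 32/13
sR = 160/85 = 32/17
mL = 0·sL + -1·sR = -32/17
mR = 1·sL + -1/2·sR = 336/221

32/13 32/17 -32/17 336/221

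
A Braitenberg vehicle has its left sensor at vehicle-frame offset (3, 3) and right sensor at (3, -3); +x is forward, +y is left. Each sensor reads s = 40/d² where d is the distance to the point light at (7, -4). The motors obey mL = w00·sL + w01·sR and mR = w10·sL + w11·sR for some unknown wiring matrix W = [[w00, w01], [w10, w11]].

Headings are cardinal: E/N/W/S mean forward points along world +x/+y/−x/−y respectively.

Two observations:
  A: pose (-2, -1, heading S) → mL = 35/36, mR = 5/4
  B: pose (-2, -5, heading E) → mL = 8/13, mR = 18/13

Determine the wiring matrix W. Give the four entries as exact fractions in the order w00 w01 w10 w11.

1 -1/2 1 1/2

obs A: pose=(-2,-1,S) → sL=10/9, sR=5/18, mL=35/36, mR=5/4
obs B: pose=(-2,-5,E) → sL=1, sR=10/13, mL=8/13, mR=18/13
sensor matrix S = [[10/9, 5/18], [1, 10/13]]; det S = 15/26
solve [mL_A; mL_B] = S·[w00; w01] and [mR_A; mR_B] = S·[w10; w11]:
  w00 = 1, w01 = -1/2, w10 = 1, w11 = 1/2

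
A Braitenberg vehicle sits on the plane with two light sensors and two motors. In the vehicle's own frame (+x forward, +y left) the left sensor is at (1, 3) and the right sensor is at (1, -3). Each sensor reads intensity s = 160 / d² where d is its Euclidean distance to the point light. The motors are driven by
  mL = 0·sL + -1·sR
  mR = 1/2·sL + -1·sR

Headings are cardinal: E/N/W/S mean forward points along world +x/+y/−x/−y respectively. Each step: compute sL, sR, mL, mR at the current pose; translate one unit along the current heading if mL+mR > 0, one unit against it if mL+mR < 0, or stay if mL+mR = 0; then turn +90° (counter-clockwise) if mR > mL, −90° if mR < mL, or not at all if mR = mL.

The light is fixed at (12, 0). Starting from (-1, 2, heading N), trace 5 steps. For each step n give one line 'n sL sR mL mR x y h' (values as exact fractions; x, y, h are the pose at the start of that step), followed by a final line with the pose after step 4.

n=0: pose=(-1,2,N); sL=32/53, sR=160/109; mL=-160/109, mR=-6736/5777; mL+mR=-15216/5777 → advance -1; mR−mL=16/53 → turn +1·90°
n=1: pose=(-1,1,W); sL=4/5, sR=40/53; mL=-40/53, mR=-94/265; mL+mR=-294/265 → advance -1; mR−mL=2/5 → turn +1·90°
n=2: pose=(0,1,S); sL=160/81, sR=32/45; mL=-32/45, mR=112/405; mL+mR=-176/405 → advance -1; mR−mL=80/81 → turn +1·90°
n=3: pose=(0,2,E); sL=80/73, sR=80/61; mL=-80/61, mR=-3400/4453; mL+mR=-9240/4453 → advance -1; mR−mL=40/73 → turn +1·90°
n=4: pose=(-1,2,N); sL=32/53, sR=160/109; mL=-160/109, mR=-6736/5777; mL+mR=-15216/5777 → advance -1; mR−mL=16/53 → turn +1·90°

0 32/53 160/109 -160/109 -6736/5777 -1 2 N
1 4/5 40/53 -40/53 -94/265 -1 1 W
2 160/81 32/45 -32/45 112/405 0 1 S
3 80/73 80/61 -80/61 -3400/4453 0 2 E
4 32/53 160/109 -160/109 -6736/5777 -1 2 N
final -1 1 W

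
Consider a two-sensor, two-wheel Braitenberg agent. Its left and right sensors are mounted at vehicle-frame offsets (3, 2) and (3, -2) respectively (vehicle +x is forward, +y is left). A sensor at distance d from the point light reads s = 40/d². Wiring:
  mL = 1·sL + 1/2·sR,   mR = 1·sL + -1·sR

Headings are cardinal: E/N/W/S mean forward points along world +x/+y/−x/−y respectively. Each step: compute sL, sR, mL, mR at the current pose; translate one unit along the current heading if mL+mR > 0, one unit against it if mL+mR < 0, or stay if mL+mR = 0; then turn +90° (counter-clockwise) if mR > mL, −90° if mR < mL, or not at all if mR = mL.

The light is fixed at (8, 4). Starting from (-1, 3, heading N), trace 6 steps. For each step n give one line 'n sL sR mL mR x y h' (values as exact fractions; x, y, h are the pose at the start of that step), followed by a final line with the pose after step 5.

n=0: pose=(-1,3,N); sL=8/25, sR=40/53; mL=924/1325, mR=-576/1325; mL+mR=348/1325 → advance +1; mR−mL=-60/53 → turn -1·90°
n=1: pose=(-1,4,E); sL=1, sR=1; mL=3/2, mR=0; mL+mR=3/2 → advance +1; mR−mL=-3/2 → turn -1·90°
n=2: pose=(0,4,S); sL=8/9, sR=40/109; mL=1052/981, mR=512/981; mL+mR=1564/981 → advance +1; mR−mL=-60/109 → turn -1·90°
n=3: pose=(0,3,W); sL=4/13, sR=20/61; mL=374/793, mR=-16/793; mL+mR=358/793 → advance +1; mR−mL=-30/61 → turn -1·90°
n=4: pose=(-1,3,N); sL=8/25, sR=40/53; mL=924/1325, mR=-576/1325; mL+mR=348/1325 → advance +1; mR−mL=-60/53 → turn -1·90°
n=5: pose=(-1,4,E); sL=1, sR=1; mL=3/2, mR=0; mL+mR=3/2 → advance +1; mR−mL=-3/2 → turn -1·90°

0 8/25 40/53 924/1325 -576/1325 -1 3 N
1 1 1 3/2 0 -1 4 E
2 8/9 40/109 1052/981 512/981 0 4 S
3 4/13 20/61 374/793 -16/793 0 3 W
4 8/25 40/53 924/1325 -576/1325 -1 3 N
5 1 1 3/2 0 -1 4 E
final 0 4 S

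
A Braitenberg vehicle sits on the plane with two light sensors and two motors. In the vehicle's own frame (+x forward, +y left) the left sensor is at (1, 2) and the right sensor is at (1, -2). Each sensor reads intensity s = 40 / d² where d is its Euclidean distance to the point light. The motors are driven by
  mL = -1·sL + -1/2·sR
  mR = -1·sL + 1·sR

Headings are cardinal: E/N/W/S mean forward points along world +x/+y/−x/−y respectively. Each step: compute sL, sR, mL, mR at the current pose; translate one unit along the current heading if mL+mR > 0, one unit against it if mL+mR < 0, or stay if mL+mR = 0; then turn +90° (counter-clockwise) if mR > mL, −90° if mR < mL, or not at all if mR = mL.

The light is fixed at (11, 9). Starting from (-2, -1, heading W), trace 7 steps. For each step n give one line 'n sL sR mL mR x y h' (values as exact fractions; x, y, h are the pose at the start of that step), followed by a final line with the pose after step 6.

0 2/17 2/13 -43/221 8/221 -2 -1 W
1 40/221 40/317 -17100/70057 -3840/70057 -1 -1 S
2 4/17 20/121 -654/2057 -144/2057 -1 0 E
3 40/289 8/37 -2636/10693 832/10693 -2 0 N
4 2/17 2/13 -43/221 8/221 -2 -1 W
5 40/221 40/317 -17100/70057 -3840/70057 -1 -1 S
6 4/17 20/121 -654/2057 -144/2057 -1 0 E
final -2 0 N

n=0: pose=(-2,-1,W); sL=2/17, sR=2/13; mL=-43/221, mR=8/221; mL+mR=-35/221 → advance -1; mR−mL=3/13 → turn +1·90°
n=1: pose=(-1,-1,S); sL=40/221, sR=40/317; mL=-17100/70057, mR=-3840/70057; mL+mR=-20940/70057 → advance -1; mR−mL=60/317 → turn +1·90°
n=2: pose=(-1,0,E); sL=4/17, sR=20/121; mL=-654/2057, mR=-144/2057; mL+mR=-798/2057 → advance -1; mR−mL=30/121 → turn +1·90°
n=3: pose=(-2,0,N); sL=40/289, sR=8/37; mL=-2636/10693, mR=832/10693; mL+mR=-1804/10693 → advance -1; mR−mL=12/37 → turn +1·90°
n=4: pose=(-2,-1,W); sL=2/17, sR=2/13; mL=-43/221, mR=8/221; mL+mR=-35/221 → advance -1; mR−mL=3/13 → turn +1·90°
n=5: pose=(-1,-1,S); sL=40/221, sR=40/317; mL=-17100/70057, mR=-3840/70057; mL+mR=-20940/70057 → advance -1; mR−mL=60/317 → turn +1·90°
n=6: pose=(-1,0,E); sL=4/17, sR=20/121; mL=-654/2057, mR=-144/2057; mL+mR=-798/2057 → advance -1; mR−mL=30/121 → turn +1·90°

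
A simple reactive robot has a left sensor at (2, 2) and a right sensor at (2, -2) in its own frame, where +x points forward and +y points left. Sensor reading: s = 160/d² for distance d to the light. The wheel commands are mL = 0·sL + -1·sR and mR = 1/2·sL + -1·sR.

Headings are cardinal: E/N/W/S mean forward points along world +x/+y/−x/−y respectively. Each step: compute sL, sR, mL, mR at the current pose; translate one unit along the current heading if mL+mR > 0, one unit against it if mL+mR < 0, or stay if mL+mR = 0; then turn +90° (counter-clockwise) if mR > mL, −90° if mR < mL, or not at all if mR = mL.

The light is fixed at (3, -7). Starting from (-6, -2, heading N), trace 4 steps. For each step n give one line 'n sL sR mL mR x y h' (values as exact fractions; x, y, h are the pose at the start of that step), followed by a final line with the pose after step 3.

n=0: pose=(-6,-2,N); sL=16/17, sR=80/49; mL=-80/49, mR=-968/833; mL+mR=-2328/833 → advance -1; mR−mL=8/17 → turn +1·90°
n=1: pose=(-6,-3,W); sL=32/25, sR=160/157; mL=-160/157, mR=-1488/3925; mL+mR=-5488/3925 → advance -1; mR−mL=16/25 → turn +1·90°
n=2: pose=(-5,-3,S); sL=4, sR=20/13; mL=-20/13, mR=6/13; mL+mR=-14/13 → advance -1; mR−mL=2 → turn +1·90°
n=3: pose=(-5,-2,E); sL=32/17, sR=32/9; mL=-32/9, mR=-400/153; mL+mR=-944/153 → advance -1; mR−mL=16/17 → turn +1·90°

0 16/17 80/49 -80/49 -968/833 -6 -2 N
1 32/25 160/157 -160/157 -1488/3925 -6 -3 W
2 4 20/13 -20/13 6/13 -5 -3 S
3 32/17 32/9 -32/9 -400/153 -5 -2 E
final -6 -2 N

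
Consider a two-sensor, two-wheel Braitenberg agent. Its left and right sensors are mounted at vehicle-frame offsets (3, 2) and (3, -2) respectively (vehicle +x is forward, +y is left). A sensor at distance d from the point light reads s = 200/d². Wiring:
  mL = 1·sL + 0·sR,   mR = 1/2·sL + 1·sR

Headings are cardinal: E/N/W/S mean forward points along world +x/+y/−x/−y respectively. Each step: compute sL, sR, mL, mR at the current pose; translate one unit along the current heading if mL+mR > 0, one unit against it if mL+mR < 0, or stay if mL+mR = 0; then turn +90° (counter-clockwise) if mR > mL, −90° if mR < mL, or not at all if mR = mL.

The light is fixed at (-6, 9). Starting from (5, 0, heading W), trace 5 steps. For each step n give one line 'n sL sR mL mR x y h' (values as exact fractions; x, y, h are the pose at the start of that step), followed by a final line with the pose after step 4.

n=0: pose=(5,0,W); sL=40/37, sR=200/113; mL=40/37, mR=9660/4181; mL+mR=14180/4181 → advance +1; mR−mL=5140/4181 → turn +1·90°
n=1: pose=(4,0,S); sL=25/36, sR=25/26; mL=25/36, mR=1225/936; mL+mR=625/312 → advance +1; mR−mL=575/936 → turn +1·90°
n=2: pose=(4,-1,E); sL=200/233, sR=200/313; mL=200/233, mR=77900/72929; mL+mR=140500/72929 → advance +1; mR−mL=15300/72929 → turn +1·90°
n=3: pose=(5,-1,N); sL=20/13, sR=100/109; mL=20/13, mR=2390/1417; mL+mR=4570/1417 → advance +1; mR−mL=210/1417 → turn +1·90°
n=4: pose=(5,0,W); sL=40/37, sR=200/113; mL=40/37, mR=9660/4181; mL+mR=14180/4181 → advance +1; mR−mL=5140/4181 → turn +1·90°

0 40/37 200/113 40/37 9660/4181 5 0 W
1 25/36 25/26 25/36 1225/936 4 0 S
2 200/233 200/313 200/233 77900/72929 4 -1 E
3 20/13 100/109 20/13 2390/1417 5 -1 N
4 40/37 200/113 40/37 9660/4181 5 0 W
final 4 0 S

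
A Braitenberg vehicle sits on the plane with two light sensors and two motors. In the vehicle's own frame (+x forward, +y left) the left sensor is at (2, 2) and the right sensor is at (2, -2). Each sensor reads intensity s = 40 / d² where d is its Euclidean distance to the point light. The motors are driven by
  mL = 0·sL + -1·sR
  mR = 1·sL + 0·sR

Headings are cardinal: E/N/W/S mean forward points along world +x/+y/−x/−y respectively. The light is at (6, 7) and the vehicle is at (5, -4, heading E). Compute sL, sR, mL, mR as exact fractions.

20/41 4/17 -4/17 20/41

left sensor world pos  = (7, -2); dL² = 82
right sensor world pos = (7, -6); dR² = 170
sL = 40/82 = 20/41
sR = 40/170 = 4/17
mL = 0·sL + -1·sR = -4/17
mR = 1·sL + 0·sR = 20/41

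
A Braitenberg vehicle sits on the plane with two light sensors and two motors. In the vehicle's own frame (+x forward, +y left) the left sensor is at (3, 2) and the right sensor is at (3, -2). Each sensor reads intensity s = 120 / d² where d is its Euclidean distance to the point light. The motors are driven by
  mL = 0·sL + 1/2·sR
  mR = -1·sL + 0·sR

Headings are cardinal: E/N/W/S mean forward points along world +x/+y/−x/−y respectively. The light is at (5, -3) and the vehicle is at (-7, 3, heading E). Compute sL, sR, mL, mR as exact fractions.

24/29 120/97 60/97 -24/29

left sensor world pos  = (-4, 5); dL² = 145
right sensor world pos = (-4, 1); dR² = 97
sL = 120/145 = 24/29
sR = 120/97 = 120/97
mL = 0·sL + 1/2·sR = 60/97
mR = -1·sL + 0·sR = -24/29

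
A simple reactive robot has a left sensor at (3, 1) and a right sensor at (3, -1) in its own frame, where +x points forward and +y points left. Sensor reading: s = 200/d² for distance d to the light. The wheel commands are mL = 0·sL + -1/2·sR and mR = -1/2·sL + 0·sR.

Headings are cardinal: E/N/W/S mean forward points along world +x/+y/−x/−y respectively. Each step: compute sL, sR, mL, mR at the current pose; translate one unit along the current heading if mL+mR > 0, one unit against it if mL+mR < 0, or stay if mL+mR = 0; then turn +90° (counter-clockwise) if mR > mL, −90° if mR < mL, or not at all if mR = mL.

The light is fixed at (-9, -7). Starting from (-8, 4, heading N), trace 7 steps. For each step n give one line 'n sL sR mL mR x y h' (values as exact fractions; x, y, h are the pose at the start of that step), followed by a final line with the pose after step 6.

n=0: pose=(-8,4,N); sL=50/49, sR=1; mL=-1/2, mR=-25/49; mL+mR=-99/98 → advance -1; mR−mL=-1/98 → turn -1·90°
n=1: pose=(-8,3,E); sL=200/137, sR=200/97; mL=-100/97, mR=-100/137; mL+mR=-23400/13289 → advance -1; mR−mL=4000/13289 → turn +1·90°
n=2: pose=(-9,3,N); sL=20/17, sR=20/17; mL=-10/17, mR=-10/17; mL+mR=-20/17 → advance -1; mR−mL=0 → turn +0·90°
n=3: pose=(-9,2,N); sL=40/29, sR=40/29; mL=-20/29, mR=-20/29; mL+mR=-40/29 → advance -1; mR−mL=0 → turn +0·90°
n=4: pose=(-9,1,N); sL=100/61, sR=100/61; mL=-50/61, mR=-50/61; mL+mR=-100/61 → advance -1; mR−mL=0 → turn +0·90°
n=5: pose=(-9,0,N); sL=200/101, sR=200/101; mL=-100/101, mR=-100/101; mL+mR=-200/101 → advance -1; mR−mL=0 → turn +0·90°
n=6: pose=(-9,-1,N); sL=100/41, sR=100/41; mL=-50/41, mR=-50/41; mL+mR=-100/41 → advance -1; mR−mL=0 → turn +0·90°

0 50/49 1 -1/2 -25/49 -8 4 N
1 200/137 200/97 -100/97 -100/137 -8 3 E
2 20/17 20/17 -10/17 -10/17 -9 3 N
3 40/29 40/29 -20/29 -20/29 -9 2 N
4 100/61 100/61 -50/61 -50/61 -9 1 N
5 200/101 200/101 -100/101 -100/101 -9 0 N
6 100/41 100/41 -50/41 -50/41 -9 -1 N
final -9 -2 N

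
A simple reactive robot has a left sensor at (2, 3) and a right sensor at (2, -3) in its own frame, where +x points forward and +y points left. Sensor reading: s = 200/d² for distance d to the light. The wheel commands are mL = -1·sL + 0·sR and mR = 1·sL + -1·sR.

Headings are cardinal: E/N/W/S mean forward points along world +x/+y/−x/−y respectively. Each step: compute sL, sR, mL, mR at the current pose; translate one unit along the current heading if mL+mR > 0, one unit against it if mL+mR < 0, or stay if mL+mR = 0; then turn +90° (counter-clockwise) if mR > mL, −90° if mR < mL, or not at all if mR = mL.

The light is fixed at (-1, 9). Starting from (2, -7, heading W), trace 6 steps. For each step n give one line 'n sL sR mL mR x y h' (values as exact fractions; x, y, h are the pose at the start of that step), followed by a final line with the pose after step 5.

0 100/181 20/17 -100/181 -1920/3077 2 -7 W
1 200/197 40/49 -200/197 1920/9653 3 -7 N
2 50/101 1 -50/101 -51/101 3 -8 W
3 200/229 200/289 -200/229 12000/66181 4 -8 N
4 4/9 100/117 -4/9 -16/39 4 -9 W
5 200/481 200/409 -200/481 -14400/196729 5 -9 S
final 5 -8 E

n=0: pose=(2,-7,W); sL=100/181, sR=20/17; mL=-100/181, mR=-1920/3077; mL+mR=-20/17 → advance -1; mR−mL=-220/3077 → turn -1·90°
n=1: pose=(3,-7,N); sL=200/197, sR=40/49; mL=-200/197, mR=1920/9653; mL+mR=-40/49 → advance -1; mR−mL=11720/9653 → turn +1·90°
n=2: pose=(3,-8,W); sL=50/101, sR=1; mL=-50/101, mR=-51/101; mL+mR=-1 → advance -1; mR−mL=-1/101 → turn -1·90°
n=3: pose=(4,-8,N); sL=200/229, sR=200/289; mL=-200/229, mR=12000/66181; mL+mR=-200/289 → advance -1; mR−mL=69800/66181 → turn +1·90°
n=4: pose=(4,-9,W); sL=4/9, sR=100/117; mL=-4/9, mR=-16/39; mL+mR=-100/117 → advance -1; mR−mL=4/117 → turn +1·90°
n=5: pose=(5,-9,S); sL=200/481, sR=200/409; mL=-200/481, mR=-14400/196729; mL+mR=-200/409 → advance -1; mR−mL=67400/196729 → turn +1·90°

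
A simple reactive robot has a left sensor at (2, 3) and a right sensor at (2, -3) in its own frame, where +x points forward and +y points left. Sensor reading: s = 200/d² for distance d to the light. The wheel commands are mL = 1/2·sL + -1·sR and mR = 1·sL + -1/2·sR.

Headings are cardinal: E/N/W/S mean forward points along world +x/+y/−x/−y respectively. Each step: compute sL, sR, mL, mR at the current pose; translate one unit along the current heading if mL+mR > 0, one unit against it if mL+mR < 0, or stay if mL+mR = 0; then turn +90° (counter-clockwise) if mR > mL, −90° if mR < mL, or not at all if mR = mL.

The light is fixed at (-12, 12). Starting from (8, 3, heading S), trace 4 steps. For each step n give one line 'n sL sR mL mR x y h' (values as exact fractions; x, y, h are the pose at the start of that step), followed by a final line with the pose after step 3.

0 4/13 20/41 -178/533 34/533 8 3 S
1 200/509 40/121 -8260/61589 14020/61589 8 4 E
2 5/9 50/153 -5/102 20/51 9 4 N
3 200/461 200/377 -54500/173797 29300/173797 9 5 W
final 10 5 S

n=0: pose=(8,3,S); sL=4/13, sR=20/41; mL=-178/533, mR=34/533; mL+mR=-144/533 → advance -1; mR−mL=212/533 → turn +1·90°
n=1: pose=(8,4,E); sL=200/509, sR=40/121; mL=-8260/61589, mR=14020/61589; mL+mR=5760/61589 → advance +1; mR−mL=22280/61589 → turn +1·90°
n=2: pose=(9,4,N); sL=5/9, sR=50/153; mL=-5/102, mR=20/51; mL+mR=35/102 → advance +1; mR−mL=15/34 → turn +1·90°
n=3: pose=(9,5,W); sL=200/461, sR=200/377; mL=-54500/173797, mR=29300/173797; mL+mR=-25200/173797 → advance -1; mR−mL=83800/173797 → turn +1·90°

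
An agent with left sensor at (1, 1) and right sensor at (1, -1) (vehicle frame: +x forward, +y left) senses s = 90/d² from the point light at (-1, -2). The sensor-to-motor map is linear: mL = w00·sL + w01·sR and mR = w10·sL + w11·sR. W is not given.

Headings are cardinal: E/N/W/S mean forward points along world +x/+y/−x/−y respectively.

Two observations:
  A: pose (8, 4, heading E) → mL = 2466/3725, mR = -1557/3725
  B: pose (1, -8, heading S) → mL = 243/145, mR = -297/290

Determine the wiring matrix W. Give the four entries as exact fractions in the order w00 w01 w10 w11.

1/2 1/2 1/2 -1

obs A: pose=(8,4,E) → sL=90/149, sR=18/25, mL=2466/3725, mR=-1557/3725
obs B: pose=(1,-8,S) → sL=45/29, sR=9/5, mL=243/145, mR=-297/290
sensor matrix S = [[90/149, 18/25], [45/29, 9/5]]; det S = -648/21605
solve [mL_A; mL_B] = S·[w00; w01] and [mR_A; mR_B] = S·[w10; w11]:
  w00 = 1/2, w01 = 1/2, w10 = 1/2, w11 = -1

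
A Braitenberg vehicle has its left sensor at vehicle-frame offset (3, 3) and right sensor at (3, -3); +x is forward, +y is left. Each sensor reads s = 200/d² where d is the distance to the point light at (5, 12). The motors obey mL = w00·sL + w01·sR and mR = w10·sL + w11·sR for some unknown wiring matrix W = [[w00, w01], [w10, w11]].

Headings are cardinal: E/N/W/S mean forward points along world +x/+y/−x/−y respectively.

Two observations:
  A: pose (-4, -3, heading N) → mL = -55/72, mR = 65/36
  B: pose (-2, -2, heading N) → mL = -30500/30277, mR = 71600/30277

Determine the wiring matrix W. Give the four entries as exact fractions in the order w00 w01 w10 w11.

obs A: pose=(-4,-3,N) → sL=25/36, sR=10/9, mL=-55/72, mR=65/36
obs B: pose=(-2,-2,N) → sL=200/221, sR=200/137, mL=-30500/30277, mR=71600/30277
sensor matrix S = [[25/36, 10/9], [200/221, 200/137]]; det S = 250/30277
solve [mL_A; mL_B] = S·[w00; w01] and [mR_A; mR_B] = S·[w10; w11]:
  w00 = 1/2, w01 = -1, w10 = 1, w11 = 1

1/2 -1 1 1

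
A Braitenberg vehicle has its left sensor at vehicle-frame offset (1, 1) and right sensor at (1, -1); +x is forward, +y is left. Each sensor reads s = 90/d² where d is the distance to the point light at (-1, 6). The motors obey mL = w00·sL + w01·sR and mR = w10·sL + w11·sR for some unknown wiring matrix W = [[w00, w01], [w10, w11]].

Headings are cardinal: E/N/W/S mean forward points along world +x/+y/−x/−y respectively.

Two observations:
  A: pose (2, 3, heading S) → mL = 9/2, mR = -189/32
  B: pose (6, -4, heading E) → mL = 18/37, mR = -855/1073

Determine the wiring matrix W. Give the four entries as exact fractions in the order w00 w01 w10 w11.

0 1 -1/2 -1

obs A: pose=(2,3,S) → sL=45/16, sR=9/2, mL=9/2, mR=-189/32
obs B: pose=(6,-4,E) → sL=18/29, sR=18/37, mL=18/37, mR=-855/1073
sensor matrix S = [[45/16, 9/2], [18/29, 18/37]]; det S = -12231/8584
solve [mL_A; mL_B] = S·[w00; w01] and [mR_A; mR_B] = S·[w10; w11]:
  w00 = 0, w01 = 1, w10 = -1/2, w11 = -1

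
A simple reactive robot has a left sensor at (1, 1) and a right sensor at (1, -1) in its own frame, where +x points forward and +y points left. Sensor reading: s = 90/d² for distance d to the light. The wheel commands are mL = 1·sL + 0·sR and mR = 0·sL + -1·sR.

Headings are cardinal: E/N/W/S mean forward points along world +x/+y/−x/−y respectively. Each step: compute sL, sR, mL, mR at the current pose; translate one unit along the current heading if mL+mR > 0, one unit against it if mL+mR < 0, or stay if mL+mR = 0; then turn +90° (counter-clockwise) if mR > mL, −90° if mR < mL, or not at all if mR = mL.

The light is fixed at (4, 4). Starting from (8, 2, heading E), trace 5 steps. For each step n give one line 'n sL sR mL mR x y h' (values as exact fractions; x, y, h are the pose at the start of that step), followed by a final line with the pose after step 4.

n=0: pose=(8,2,E); sL=45/13, sR=45/17; mL=45/13, mR=-45/17; mL+mR=180/221 → advance +1; mR−mL=-1350/221 → turn -1·90°
n=1: pose=(9,2,S); sL=2, sR=18/5; mL=2, mR=-18/5; mL+mR=-8/5 → advance -1; mR−mL=-28/5 → turn -1·90°
n=2: pose=(9,3,W); sL=9/2, sR=45/8; mL=9/2, mR=-45/8; mL+mR=-9/8 → advance -1; mR−mL=-81/8 → turn -1·90°
n=3: pose=(10,3,N); sL=18/5, sR=90/49; mL=18/5, mR=-90/49; mL+mR=432/245 → advance +1; mR−mL=-1332/245 → turn -1·90°
n=4: pose=(10,4,E); sL=9/5, sR=9/5; mL=9/5, mR=-9/5; mL+mR=0 → advance +0; mR−mL=-18/5 → turn -1·90°

0 45/13 45/17 45/13 -45/17 8 2 E
1 2 18/5 2 -18/5 9 2 S
2 9/2 45/8 9/2 -45/8 9 3 W
3 18/5 90/49 18/5 -90/49 10 3 N
4 9/5 9/5 9/5 -9/5 10 4 E
final 10 4 S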